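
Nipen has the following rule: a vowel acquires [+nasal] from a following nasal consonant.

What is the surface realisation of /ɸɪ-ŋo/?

/ɪ/ sits next to the nasal /ŋ/ and is therefore nasalised to [ɪ̃].

[ɸɪ̃ŋo]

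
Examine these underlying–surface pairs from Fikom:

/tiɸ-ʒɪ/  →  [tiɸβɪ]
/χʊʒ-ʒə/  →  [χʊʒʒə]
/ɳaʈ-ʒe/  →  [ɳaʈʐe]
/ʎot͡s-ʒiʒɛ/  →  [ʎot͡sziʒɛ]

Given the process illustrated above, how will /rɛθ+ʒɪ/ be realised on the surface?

[rɛθðɪ]

The data show progressive place assimilation: /ʒ/ → [β] after /ɸ/; /ʒ/ → [ʐ] after /ʈ/; /ʒ/ → [z] after /t͡s/. In each pair only place changes, matching the preceding consonant, while manner and voice stay constant.
Nothing changes in [χʊʒʒə]: there the adjacent consonants already agree in place (/ʒ/ and /ʒ/ are both postalveolar), so this form is consistent with the same rule.
/ʒ/ is a voiced postalveolar fricative. The preceding trigger /θ/ is dental, so /ʒ/ must become dental as well.
Changing only its place to dental gives [ð] — the voiced dental fricative.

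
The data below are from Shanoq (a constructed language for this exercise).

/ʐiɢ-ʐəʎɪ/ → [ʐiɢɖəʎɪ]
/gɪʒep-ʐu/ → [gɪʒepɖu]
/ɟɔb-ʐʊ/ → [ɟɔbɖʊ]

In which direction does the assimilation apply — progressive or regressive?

progressive

Comparing underlying and surface forms, /ʐ/ → [ɖ] is the alternation; the neighbouring /ɢ/ is constant.
The change fricative → stop matches the manner of the preceding /ɢ/, identifying this as manner assimilation.
Checking the remaining alternations: /ʐ/ → [ɖ] after /p/ (fricative → stop, matching a stop); /ʐ/ → [ɖ] after /b/ (fricative → stop, matching a stop) — only manner changes, and always toward the preceding segment.
The trigger is the preceding segment, so the direction is progressive (perseverative).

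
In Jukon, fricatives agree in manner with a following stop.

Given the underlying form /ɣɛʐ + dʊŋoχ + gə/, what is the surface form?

[ɣɛɖdʊŋoqgə]

The rule targets /ʐ/ (voiced retroflex fricative), which sits before the trigger /d/ (stop).
Changing only its manner to stop gives [ɖ] — the voiced retroflex stop.
The same rule applies at the second boundary: /χ/ → [q] next to /g/.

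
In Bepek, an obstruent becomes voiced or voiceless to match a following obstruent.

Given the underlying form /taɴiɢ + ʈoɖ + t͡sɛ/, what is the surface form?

The rule targets /ɢ/ (voiced uvular stop), which sits before the trigger /ʈ/ (voiceless).
The voiceless uvular stop is [q], so /ɢ/ → [q].
The same rule applies at the second boundary: /ɖ/ → [ʈ] next to /t͡s/.

[taɴiqʈoʈt͡sɛ]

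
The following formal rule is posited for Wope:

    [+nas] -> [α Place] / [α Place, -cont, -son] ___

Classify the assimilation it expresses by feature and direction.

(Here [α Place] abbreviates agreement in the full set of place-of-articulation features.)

progressive place assimilation

The shared variable α links the value of the place features (abbreviated [Place]) on the target to the same value on the neighbouring segment, so place is the feature that assimilates.
Since the environment is written before the underscore, the trigger precedes the target; the direction is progressive.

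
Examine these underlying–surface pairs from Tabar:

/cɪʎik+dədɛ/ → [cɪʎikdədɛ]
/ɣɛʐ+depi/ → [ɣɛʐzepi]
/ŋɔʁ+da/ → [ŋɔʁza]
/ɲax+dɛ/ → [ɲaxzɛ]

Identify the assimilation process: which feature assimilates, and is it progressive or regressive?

Underlying /d/ is realised as [z] next to /ʐ/; /ʐ/ itself does not change.
The change stop → fricative matches the manner of the preceding /ʐ/, identifying this as manner assimilation.
Place and voice are unchanged, so the assimilation is partial, not total.
The other alternating forms pattern the same way: /d/ → [z] after /ʁ/ (stop → fricative, matching a fricative); /d/ → [z] after /x/ (stop → fricative, matching a fricative) — only manner changes, and always toward the preceding segment.
No alternation appears in [cɪʎikdədɛ]: there the adjacent consonants already agree in manner (/d/ and /k/ are both stops), so this form is consistent with the same rule.
The trigger is the preceding segment, so the direction is progressive (perseverative).

progressive manner assimilation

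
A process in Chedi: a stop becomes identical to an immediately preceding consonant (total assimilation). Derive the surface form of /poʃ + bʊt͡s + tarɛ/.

/b/ is the segment targeted by the rule; it sits immediately after /ʃ/, so it assimilates completely and surfaces as [ʃ].
The same rule applies at the second boundary: /t/ → [t͡s] next to /t͡s/.

[poʃʃʊt͡st͡sarɛ]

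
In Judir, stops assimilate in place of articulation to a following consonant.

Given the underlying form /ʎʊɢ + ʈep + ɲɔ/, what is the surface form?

[ʎʊɖʈecɲɔ]

The rule targets /ɢ/ (voiced uvular stop), which sits before the trigger /ʈ/ (retroflex).
The voiced retroflex stop is [ɖ], so /ɢ/ → [ɖ].
The same rule applies at the second boundary: /p/ → [c] next to /ɲ/.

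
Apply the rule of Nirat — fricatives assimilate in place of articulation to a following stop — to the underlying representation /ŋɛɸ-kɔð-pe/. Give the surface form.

[ŋɛxkɔβpe]

The rule targets /ɸ/ (voiceless bilabial fricative), which sits before the trigger /k/ (velar).
A voiceless velar fricative is [x], so the surface segment is [x].
At the second juncture, /ð/ likewise becomes [β] adjacent to /p/.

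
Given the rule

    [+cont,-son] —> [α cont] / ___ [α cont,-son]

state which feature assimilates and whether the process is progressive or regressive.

regressive manner assimilation

The rule copies [cont] (continuancy) from the environment onto the target fricatives; since [±cont] encodes the stop/fricative manner contrast, the assimilating dimension is manner.
Since the environment is written after the underscore, the trigger follows the target; the direction is regressive.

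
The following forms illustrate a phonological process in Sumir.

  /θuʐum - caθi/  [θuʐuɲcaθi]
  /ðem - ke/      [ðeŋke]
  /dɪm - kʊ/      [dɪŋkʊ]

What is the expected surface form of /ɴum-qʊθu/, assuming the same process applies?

The data show regressive place assimilation: /m/ → [ɲ] before /c/; /m/ → [ŋ] before /k/. In each pair only place changes, matching the following consonant, while manner and voice stay constant.
The rule targets /m/ (voiced bilabial nasal), which sits before the trigger /q/ (uvular).
Changing only its place to uvular gives [ɴ] — the voiced uvular nasal.

[ɴuɴqʊθu]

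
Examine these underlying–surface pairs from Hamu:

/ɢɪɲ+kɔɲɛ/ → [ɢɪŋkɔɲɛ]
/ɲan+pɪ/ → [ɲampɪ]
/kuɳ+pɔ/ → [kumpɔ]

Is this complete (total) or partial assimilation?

Underlying /ɲ/ is realised as [ŋ] next to /k/; /k/ itself does not change.
/ɲ/ is palatal while /k/ is velar; the output [ŋ] is velar, matching the trigger — so the feature that spreads is place.
Manner and voice are unchanged, so the assimilation is partial, not total.
The same holds elsewhere in the data: /n/ → [m] before /p/ (alveolar → bilabial, matching bilabial); /ɳ/ → [m] before /p/ (retroflex → bilabial, matching bilabial) — only place changes, and always toward the following segment.

partial assimilation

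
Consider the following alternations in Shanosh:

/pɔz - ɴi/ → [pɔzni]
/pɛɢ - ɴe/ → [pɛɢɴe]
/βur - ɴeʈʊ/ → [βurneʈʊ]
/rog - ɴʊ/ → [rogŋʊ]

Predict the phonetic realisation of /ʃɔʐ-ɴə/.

[ʃɔʐɳə]

The data show progressive place assimilation: /ɴ/ → [n] after /z/; /ɴ/ → [n] after /r/; /ɴ/ → [ŋ] after /g/. In each pair only place changes, matching the preceding consonant, while manner and voice stay constant.
No alternation appears in [pɛɢɴe]: there the adjacent consonants already agree in place (/ɴ/ and /ɢ/ are both uvular), so this form is consistent with the same rule.
/ɴ/ is a voiced uvular nasal. The preceding trigger /ʐ/ is retroflex, so /ɴ/ must become retroflex as well.
Changing only its place to retroflex gives [ɳ] — the voiced retroflex nasal.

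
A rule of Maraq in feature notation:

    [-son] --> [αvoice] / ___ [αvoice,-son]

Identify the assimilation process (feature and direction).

The shared variable α links the value of [voice] on the target to the same value on the neighbouring segment, so voicing is the feature that assimilates.
The conditioning segment sits to the right of the focus bar, meaning the trigger follows the segment that changes — regressive assimilation.

regressive voicing assimilation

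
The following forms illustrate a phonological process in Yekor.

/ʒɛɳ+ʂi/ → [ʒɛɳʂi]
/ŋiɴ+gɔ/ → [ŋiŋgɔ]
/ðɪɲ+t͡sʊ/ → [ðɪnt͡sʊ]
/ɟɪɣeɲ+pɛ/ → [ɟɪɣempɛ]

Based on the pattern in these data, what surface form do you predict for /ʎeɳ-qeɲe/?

[ʎeɴqeɲe]

The data show regressive place assimilation: /ɴ/ → [ŋ] before /g/; /ɲ/ → [n] before /t͡s/; /ɲ/ → [m] before /p/. In each pair only place changes, matching the following consonant, while manner and voice stay constant.
Nothing changes in [ʒɛɳʂi]: there the adjacent consonants already agree in place (/ɳ/ and /ʂ/ are both retroflex), so this form is consistent with the same rule.
The rule targets /ɳ/ (voiced retroflex nasal), which sits before the trigger /q/ (uvular).
A voiced uvular nasal is [ɴ], so the surface segment is [ɴ].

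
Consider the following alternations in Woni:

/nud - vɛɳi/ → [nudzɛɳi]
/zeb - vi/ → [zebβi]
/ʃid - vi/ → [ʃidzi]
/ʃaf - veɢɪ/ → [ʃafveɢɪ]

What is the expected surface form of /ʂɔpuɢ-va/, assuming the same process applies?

[ʂɔpuɢʁa]

The data show progressive place assimilation: /v/ → [z] after /d/; /v/ → [β] after /b/. In each pair only place changes, matching the preceding consonant, while manner and voice stay constant.
No alternation appears in [ʃafveɢɪ]: there the adjacent consonants already agree in place (/v/ and /f/ are both labiodental), so this form is consistent with the same rule.
The rule targets /v/ (voiced labiodental fricative), which sits after the trigger /ɢ/ (uvular).
A voiced uvular fricative is [ʁ], so the surface segment is [ʁ].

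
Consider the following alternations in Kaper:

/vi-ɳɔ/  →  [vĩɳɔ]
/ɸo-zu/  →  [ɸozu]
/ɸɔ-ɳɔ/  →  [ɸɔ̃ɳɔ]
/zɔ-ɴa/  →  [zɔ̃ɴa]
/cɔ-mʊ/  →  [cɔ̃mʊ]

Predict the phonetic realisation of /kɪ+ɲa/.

[kɪ̃ɲa]

The data show regressive nasality assimilation (vowel nasalisation): /i/ → [ĩ] before /ɳ/; /ɔ/ → [ɔ̃] before /ɳ/; /ɔ/ → [ɔ̃] before /ɴ/; /ɔ/ → [ɔ̃] before /m/ — a vowel is nasalised by an immediately following nasal consonant.
No change occurs in [ɸozu] because the vowel at the boundary is adjacent to an oral consonant, not a nasal (/o/ next to /z/).
/ɪ/ sits next to the nasal /ɲ/ and is therefore nasalised to [ɪ̃].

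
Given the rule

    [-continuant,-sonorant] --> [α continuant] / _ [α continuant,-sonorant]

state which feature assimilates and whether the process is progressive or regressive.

regressive manner assimilation

The shared variable α links the value of [continuant] on the target to that of the neighbouring obstruent. [continuant] distinguishes stops from fricatives — a manner-of-articulation feature — so this is manner assimilation.
Since the environment is written after the underscore, the trigger follows the target; the direction is regressive.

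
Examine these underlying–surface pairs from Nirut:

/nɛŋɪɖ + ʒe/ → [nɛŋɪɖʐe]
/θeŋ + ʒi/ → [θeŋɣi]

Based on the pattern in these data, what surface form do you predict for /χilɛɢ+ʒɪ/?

[χilɛɢʁɪ]

The data show progressive place assimilation: /ʒ/ → [ʐ] after /ɖ/; /ʒ/ → [ɣ] after /ŋ/. In each pair only place changes, matching the preceding consonant, while manner and voice stay constant.
/ʒ/ is a voiced postalveolar fricative. The preceding trigger /ɢ/ is uvular, so /ʒ/ must become uvular as well.
Changing only its place to uvular gives [ʁ] — the voiced uvular fricative.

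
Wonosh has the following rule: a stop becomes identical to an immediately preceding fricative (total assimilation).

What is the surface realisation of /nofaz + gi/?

[nofazzi]

/g/ is the segment targeted by the rule; it sits immediately after /z/, so it assimilates completely and surfaces as [z].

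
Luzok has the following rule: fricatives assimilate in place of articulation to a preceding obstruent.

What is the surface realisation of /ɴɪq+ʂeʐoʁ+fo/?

The rule targets /ʂ/ (voiceless retroflex fricative), which sits after the trigger /q/ (uvular).
Changing only its place to uvular gives [χ] — the voiceless uvular fricative.
The same rule applies at the second boundary: /f/ → [χ] next to /ʁ/.

[ɴɪqχeʐoʁχo]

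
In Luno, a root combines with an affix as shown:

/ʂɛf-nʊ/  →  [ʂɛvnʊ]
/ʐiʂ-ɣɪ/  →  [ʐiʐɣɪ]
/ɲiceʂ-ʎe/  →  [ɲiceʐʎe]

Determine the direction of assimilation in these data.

Comparing underlying and surface forms, /f/ → [v] is the alternation; the neighbouring /n/ is constant.
The change voiceless → voiced matches the voicing of the following /n/, identifying this as voicing assimilation.
The same holds elsewhere in the data: /ʂ/ → [ʐ] before /ɣ/ (voiceless → voiced, matching voiced); /ʂ/ → [ʐ] before /ʎ/ (voiceless → voiced, matching voiced) — only voicing changes, and always toward the following segment.
Since the segment that changes precedes the conditioning segment, the assimilation is regressive.

regressive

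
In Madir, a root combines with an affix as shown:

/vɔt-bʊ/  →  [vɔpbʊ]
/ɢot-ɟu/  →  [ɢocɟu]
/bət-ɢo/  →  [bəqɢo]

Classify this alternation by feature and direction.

The segment that alternates is /t/, which surfaces as [p] when adjacent to /b/.
/t/ is alveolar while /b/ is bilabial; the output [p] is bilabial, matching the trigger — so the feature that spreads is place.
Manner and voice are unchanged, so the assimilation is partial, not total.
Checking the remaining alternations: /t/ → [c] before /ɟ/ (alveolar → palatal, matching palatal); /t/ → [q] before /ɢ/ (alveolar → uvular, matching uvular) — only place changes, and always toward the following segment.
The trigger is the following segment, so the direction is regressive (anticipatory).

regressive place assimilation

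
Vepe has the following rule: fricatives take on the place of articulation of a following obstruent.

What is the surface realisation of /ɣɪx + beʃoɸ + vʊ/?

/x/ is a voiceless velar fricative. The following trigger /b/ is bilabial, so /x/ must become bilabial as well.
A voiceless bilabial fricative is [ɸ], so the surface segment is [ɸ].
The same rule applies at the second boundary: /ɸ/ → [f] next to /v/.

[ɣɪɸbeʃofvʊ]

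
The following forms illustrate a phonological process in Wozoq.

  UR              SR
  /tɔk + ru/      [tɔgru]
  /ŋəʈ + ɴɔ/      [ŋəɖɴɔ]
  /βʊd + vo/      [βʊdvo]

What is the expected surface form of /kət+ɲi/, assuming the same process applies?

The data show regressive voicing assimilation: /k/ → [g] before /r/; /ʈ/ → [ɖ] before /ɴ/. In each pair only voicing changes, matching the following consonant, while place and manner stay constant.
No alternation appears in [βʊdvo]: there the adjacent consonants already agree in voicing (/d/ and /v/ are both voiced), so this form is consistent with the same rule.
/t/ is a voiceless alveolar stop. The following trigger /ɲ/ is voiced, so /t/ must become voiced as well.
A voiced alveolar stop is [d], so the surface segment is [d].

[kədɲi]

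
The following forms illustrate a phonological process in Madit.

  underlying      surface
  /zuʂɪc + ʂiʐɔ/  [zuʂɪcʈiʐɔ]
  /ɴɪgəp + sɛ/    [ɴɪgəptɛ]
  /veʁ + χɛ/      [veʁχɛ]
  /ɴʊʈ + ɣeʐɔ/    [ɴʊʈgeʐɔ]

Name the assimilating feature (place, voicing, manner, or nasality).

Underlying /ʂ/ is realised as [ʈ] next to /c/; /c/ itself does not change.
/ʂ/ is a fricative while /c/ is a stop; the output [ʈ] is a stop, matching the trigger — so the feature that spreads is manner.
The same holds elsewhere in the data: /s/ → [t] after /p/ (fricative → stop, matching a stop); /ɣ/ → [g] after /ʈ/ (fricative → stop, matching a stop) — only manner changes, and always toward the preceding segment.
No alternation appears in [veʁχɛ]: there the adjacent consonants already agree in manner (/χ/ and /ʁ/ are both fricatives), so this form is consistent with the same rule.

manner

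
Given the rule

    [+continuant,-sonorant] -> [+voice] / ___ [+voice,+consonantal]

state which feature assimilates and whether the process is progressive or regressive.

The structural change is [+voice], and the conditioning segment [+voice,+consonantal] (a voiced consonant) is itself voiced, so the target comes to share the voicing of its neighbour — voicing assimilation.
Since the environment is written after the underscore, the trigger follows the target; the direction is regressive.

regressive voicing assimilation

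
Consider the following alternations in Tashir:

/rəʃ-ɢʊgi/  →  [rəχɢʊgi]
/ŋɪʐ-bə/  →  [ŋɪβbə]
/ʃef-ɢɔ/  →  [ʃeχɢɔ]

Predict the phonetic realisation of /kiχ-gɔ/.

The data show regressive place assimilation: /ʃ/ → [χ] before /ɢ/; /ʐ/ → [β] before /b/; /f/ → [χ] before /ɢ/. In each pair only place changes, matching the following consonant, while manner and voice stay constant.
The rule targets /χ/ (voiceless uvular fricative), which sits before the trigger /g/ (velar).
The voiceless velar fricative is [x], so /χ/ → [x].

[kixgɔ]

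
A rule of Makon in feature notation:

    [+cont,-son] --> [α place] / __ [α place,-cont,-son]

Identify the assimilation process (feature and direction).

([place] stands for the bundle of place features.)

regressive place assimilation

The rule copies the place features (abbreviated [place]) from the environment onto the target, so the assimilating feature is place.
Since the environment is written after the underscore, the trigger follows the target; the direction is regressive.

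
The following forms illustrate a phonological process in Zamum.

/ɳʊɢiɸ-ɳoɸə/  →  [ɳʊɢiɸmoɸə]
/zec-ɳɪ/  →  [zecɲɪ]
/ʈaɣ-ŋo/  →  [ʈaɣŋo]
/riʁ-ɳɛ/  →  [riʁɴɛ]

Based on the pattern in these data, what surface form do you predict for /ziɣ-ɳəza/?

[ziɣŋəza]

The data show progressive place assimilation: /ɳ/ → [m] after /ɸ/; /ɳ/ → [ɲ] after /c/; /ɳ/ → [ɴ] after /ʁ/. In each pair only place changes, matching the preceding consonant, while manner and voice stay constant.
No alternation appears in [ʈaɣŋo]: there the adjacent consonants already agree in place (/ŋ/ and /ɣ/ are both velar), so this form is consistent with the same rule.
The rule targets /ɳ/ (voiced retroflex nasal), which sits after the trigger /ɣ/ (velar).
A voiced velar nasal is [ŋ], so the surface segment is [ŋ].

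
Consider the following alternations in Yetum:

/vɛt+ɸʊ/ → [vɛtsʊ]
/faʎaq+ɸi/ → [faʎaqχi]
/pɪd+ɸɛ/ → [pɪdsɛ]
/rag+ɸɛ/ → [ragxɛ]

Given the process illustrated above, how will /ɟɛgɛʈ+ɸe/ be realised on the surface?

The data show progressive place assimilation: /ɸ/ → [s] after /t/; /ɸ/ → [χ] after /q/; /ɸ/ → [s] after /d/; /ɸ/ → [x] after /g/. In each pair only place changes, matching the preceding consonant, while manner and voice stay constant.
/ɸ/ is a voiceless bilabial fricative. The preceding trigger /ʈ/ is retroflex, so /ɸ/ must become retroflex as well.
A voiceless retroflex fricative is [ʂ], so the surface segment is [ʂ].

[ɟɛgɛʈʂe]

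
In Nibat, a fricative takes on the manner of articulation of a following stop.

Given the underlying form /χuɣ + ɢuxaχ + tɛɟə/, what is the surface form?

/ɣ/ is a voiced velar fricative. The following trigger /ɢ/ is a stop, so /ɣ/ must become a stop as well.
The voiced velar stop is [g], so /ɣ/ → [g].
The same rule applies at the second boundary: /χ/ → [q] next to /t/.

[χugɢuxaqtɛɟə]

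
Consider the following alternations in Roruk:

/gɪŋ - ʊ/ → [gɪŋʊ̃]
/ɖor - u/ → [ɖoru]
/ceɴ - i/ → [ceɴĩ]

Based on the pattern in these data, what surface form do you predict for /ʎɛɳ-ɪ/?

[ʎɛɳɪ̃]

The data show progressive nasality assimilation (vowel nasalisation): /ʊ/ → [ʊ̃] after /ŋ/; /i/ → [ĩ] after /ɴ/ — a vowel is nasalised by an immediately preceding nasal consonant.
No change occurs in [ɖoru] because the vowel at the boundary is adjacent to an oral consonant, not a nasal (/u/ next to /r/).
/ɪ/ sits next to the nasal /ɳ/ and is therefore nasalised to [ɪ̃].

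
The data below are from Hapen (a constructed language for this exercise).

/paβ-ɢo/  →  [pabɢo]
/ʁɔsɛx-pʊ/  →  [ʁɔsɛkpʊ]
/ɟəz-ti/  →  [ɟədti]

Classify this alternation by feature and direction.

Underlying /β/ is realised as [b] next to /ɢ/; /ɢ/ itself does not change.
The change fricative → stop matches the manner of the following /ɢ/, identifying this as manner assimilation.
Place and voice are unchanged, so the assimilation is partial, not total.
The same holds elsewhere in the data: /x/ → [k] before /p/ (fricative → stop, matching a stop); /z/ → [d] before /t/ (fricative → stop, matching a stop) — only manner changes, and always toward the following segment.
Since the segment that changes precedes the conditioning segment, the assimilation is regressive.

regressive manner assimilation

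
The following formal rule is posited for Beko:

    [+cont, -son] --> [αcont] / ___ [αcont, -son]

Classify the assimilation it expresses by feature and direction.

regressive manner assimilation

The shared variable α links the value of [cont] on the target to that of the neighbouring obstruent. [cont] distinguishes stops from fricatives — a manner-of-articulation feature — so this is manner assimilation.
Since the environment is written after the underscore, the trigger follows the target; the direction is regressive.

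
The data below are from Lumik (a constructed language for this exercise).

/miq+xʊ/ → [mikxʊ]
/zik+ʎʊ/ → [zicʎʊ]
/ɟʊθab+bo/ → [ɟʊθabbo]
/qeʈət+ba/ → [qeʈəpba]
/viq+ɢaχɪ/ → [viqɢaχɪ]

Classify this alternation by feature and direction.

Underlying /q/ is realised as [k] next to /x/; /x/ itself does not change.
The change uvular → velar matches the place of the following /x/, identifying this as place assimilation.
Manner and voice are unchanged, so the assimilation is partial, not total.
Checking the remaining alternations: /k/ → [c] before /ʎ/ (velar → palatal, matching palatal); /t/ → [p] before /b/ (alveolar → bilabial, matching bilabial) — only place changes, and always toward the following segment.
No alternation appears in [ɟʊθabbo], [viqɢaχɪ]: there the adjacent consonants already agree in place (/b/ and /b/ are both bilabial; /q/ and /ɢ/ are both uvular), so these forms are consistent with the same rule.
Since the segment that changes precedes the conditioning segment, the assimilation is regressive.

regressive place assimilation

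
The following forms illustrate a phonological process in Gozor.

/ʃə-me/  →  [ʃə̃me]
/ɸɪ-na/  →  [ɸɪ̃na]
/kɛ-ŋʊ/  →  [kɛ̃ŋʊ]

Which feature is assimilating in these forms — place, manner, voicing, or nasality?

nasality

The vowel /ə/ surfaces as nasalised [ə̃] next to the following nasal /m/ — it has acquired the [+nasal] feature of its neighbour.
The other forms show the same pattern: /ɪ/ → [ɪ̃] before /n/; /ɛ/ → [ɛ̃] before /ŋ/ — each time a vowel is nasalised next to a following nasal.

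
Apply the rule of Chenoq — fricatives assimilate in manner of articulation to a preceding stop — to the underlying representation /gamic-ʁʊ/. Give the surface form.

The rule targets /ʁ/ (voiced uvular fricative), which sits after the trigger /c/ (stop).
The voiced uvular stop is [ɢ], so /ʁ/ → [ɢ].

[gamicɢʊ]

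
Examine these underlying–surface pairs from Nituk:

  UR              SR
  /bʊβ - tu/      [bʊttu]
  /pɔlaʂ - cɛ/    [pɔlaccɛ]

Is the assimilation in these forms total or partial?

total assimilation

Comparing underlying and surface forms, /β/ → [t] is the alternation; the neighbouring /t/ is constant.
The output [t] is identical to the trigger /t/ — every feature (place, manner, voicing) has been copied — so this is total assimilation.
The other form behaves the same way: /ʂ/ → [c] before /c/ — in each case the output is a copy of the following consonant.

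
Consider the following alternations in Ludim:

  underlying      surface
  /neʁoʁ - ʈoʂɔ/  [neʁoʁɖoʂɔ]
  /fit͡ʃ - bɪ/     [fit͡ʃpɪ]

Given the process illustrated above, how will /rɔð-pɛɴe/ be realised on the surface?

The data show progressive voicing assimilation: /ʈ/ → [ɖ] after /ʁ/; /b/ → [p] after /t͡ʃ/. In each pair only voicing changes, matching the preceding consonant, while place and manner stay constant.
The rule targets /p/ (voiceless bilabial stop), which sits after the trigger /ð/ (voiced).
A voiced bilabial stop is [b], so the surface segment is [b].

[rɔðbɛɴe]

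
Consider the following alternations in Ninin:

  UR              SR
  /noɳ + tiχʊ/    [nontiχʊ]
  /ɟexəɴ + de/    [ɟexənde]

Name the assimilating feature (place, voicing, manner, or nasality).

Comparing underlying and surface forms, /ɳ/ → [n] is the alternation; the neighbouring /t/ is constant.
/ɳ/ is retroflex while /t/ is alveolar; the output [n] is alveolar, matching the trigger — so the feature that spreads is place.
The same holds elsewhere in the data: /ɴ/ → [n] before /d/ (uvular → alveolar, matching alveolar) — only place changes, and always toward the following segment.

place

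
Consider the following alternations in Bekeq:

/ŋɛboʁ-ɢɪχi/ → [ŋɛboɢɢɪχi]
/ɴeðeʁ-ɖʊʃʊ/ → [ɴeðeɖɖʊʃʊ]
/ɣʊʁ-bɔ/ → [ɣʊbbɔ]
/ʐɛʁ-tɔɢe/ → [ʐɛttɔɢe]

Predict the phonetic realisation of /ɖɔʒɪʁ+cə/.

The data show regressive total assimilation (/ʁ/ → [ɢ] before /ɢ/; /ʁ/ → [ɖ] before /ɖ/; /ʁ/ → [b] before /b/; /ʁ/ → [t] before /t/): in every case the target segment becomes identical to its following neighbour, copying more than a single feature.
/ʁ/ is the segment targeted by the rule; it sits immediately before /c/, so it assimilates completely and surfaces as [c].

[ɖɔʒɪccə]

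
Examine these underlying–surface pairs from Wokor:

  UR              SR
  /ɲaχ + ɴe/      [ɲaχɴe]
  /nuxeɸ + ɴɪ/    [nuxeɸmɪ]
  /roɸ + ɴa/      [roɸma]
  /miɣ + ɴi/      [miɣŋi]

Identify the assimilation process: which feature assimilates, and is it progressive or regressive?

Underlying /ɴ/ is realised as [m] next to /ɸ/; /ɸ/ itself does not change.
/ɴ/ is uvular while /ɸ/ is bilabial; the output [m] is bilabial, matching the trigger — so the feature that spreads is place.
Manner and voice are unchanged, so the assimilation is partial, not total.
The same holds elsewhere in the data: /ɴ/ → [ŋ] after /ɣ/ (uvular → velar, matching velar) — only place changes, and always toward the preceding segment.
Nothing changes in [ɲaχɴe]: there the adjacent consonants already agree in place (/ɴ/ and /χ/ are both uvular), so this form is consistent with the same rule.
The trigger is the preceding segment, so the direction is progressive (perseverative).

progressive place assimilation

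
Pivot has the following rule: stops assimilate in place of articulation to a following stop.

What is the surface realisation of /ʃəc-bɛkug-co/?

[ʃəpbɛkuɟco]

The rule targets /c/ (voiceless palatal stop), which sits before the trigger /b/ (bilabial).
A voiceless bilabial stop is [p], so the surface segment is [p].
The same rule applies at the second boundary: /g/ → [ɟ] next to /c/.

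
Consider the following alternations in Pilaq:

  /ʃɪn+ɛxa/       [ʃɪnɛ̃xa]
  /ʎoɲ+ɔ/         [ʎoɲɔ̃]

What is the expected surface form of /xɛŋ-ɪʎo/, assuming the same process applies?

[xɛŋɪ̃ʎo]

The data show progressive nasality assimilation (vowel nasalisation): /ɛ/ → [ɛ̃] after /n/; /ɔ/ → [ɔ̃] after /ɲ/ — a vowel is nasalised by an immediately preceding nasal consonant.
/ɪ/ sits next to the nasal /ŋ/ and is therefore nasalised to [ɪ̃].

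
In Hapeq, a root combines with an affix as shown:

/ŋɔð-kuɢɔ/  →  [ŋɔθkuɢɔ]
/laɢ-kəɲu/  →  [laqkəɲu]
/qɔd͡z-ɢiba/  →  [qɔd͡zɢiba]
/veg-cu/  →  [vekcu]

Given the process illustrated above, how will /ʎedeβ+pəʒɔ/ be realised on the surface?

The data show regressive voicing assimilation: /ð/ → [θ] before /k/; /ɢ/ → [q] before /k/; /g/ → [k] before /c/. In each pair only voicing changes, matching the following consonant, while place and manner stay constant.
Nothing changes in [qɔd͡zɢiba]: there the adjacent consonants already agree in voicing (/d͡z/ and /ɢ/ are both voiced), so this form is consistent with the same rule.
/β/ is a voiced bilabial fricative. The following trigger /p/ is voiceless, so /β/ must become voiceless as well.
Changing only its voicing to voiceless gives [ɸ] — the voiceless bilabial fricative.

[ʎedeɸpəʒɔ]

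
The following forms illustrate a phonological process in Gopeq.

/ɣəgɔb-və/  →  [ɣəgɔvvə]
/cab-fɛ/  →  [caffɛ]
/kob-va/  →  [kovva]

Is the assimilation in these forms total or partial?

total assimilation

Comparing underlying and surface forms, /b/ → [v] is the alternation; the neighbouring /v/ is constant.
The output [v] is identical to the trigger /v/ — every feature (place, manner, voicing) has been copied — so this is total assimilation.
The other form behaves the same way: /b/ → [f] before /f/ — in each case the output is a copy of the following consonant.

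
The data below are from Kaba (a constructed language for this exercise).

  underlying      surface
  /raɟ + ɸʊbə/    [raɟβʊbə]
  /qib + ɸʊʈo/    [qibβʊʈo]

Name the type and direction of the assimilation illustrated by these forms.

The segment that alternates is /ɸ/, which surfaces as [β] when adjacent to /ɟ/.
/ɸ/ is voiceless while /ɟ/ is voiced; the output [β] is voiced, matching the trigger — so the feature that spreads is voicing.
Place and manner are unchanged, so the assimilation is partial, not total.
The other alternating form patterns the same way: /ɸ/ → [β] after /b/ (voiceless → voiced, matching voiced) — only voicing changes, and always toward the preceding segment.
The trigger is the preceding segment, so the direction is progressive (perseverative).

progressive voicing assimilation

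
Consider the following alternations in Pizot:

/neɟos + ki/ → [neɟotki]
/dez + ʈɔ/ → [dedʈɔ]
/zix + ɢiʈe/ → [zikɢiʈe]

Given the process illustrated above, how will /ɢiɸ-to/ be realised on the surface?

The data show regressive manner assimilation: /s/ → [t] before /k/; /z/ → [d] before /ʈ/; /x/ → [k] before /ɢ/. In each pair only manner changes, matching the following consonant, while place and voice stay constant.
/ɸ/ is a voiceless bilabial fricative. The following trigger /t/ is a stop, so /ɸ/ must become a stop as well.
Changing only its manner to stop gives [p] — the voiceless bilabial stop.

[ɢipto]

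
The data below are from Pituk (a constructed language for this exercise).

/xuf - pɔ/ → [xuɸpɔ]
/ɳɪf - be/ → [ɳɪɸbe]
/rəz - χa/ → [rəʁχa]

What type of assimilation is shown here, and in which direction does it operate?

regressive place assimilation

Underlying /f/ is realised as [ɸ] next to /p/; /p/ itself does not change.
/f/ is labiodental while /p/ is bilabial; the output [ɸ] is bilabial, matching the trigger — so the feature that spreads is place.
Manner and voice are unchanged, so the assimilation is partial, not total.
The same holds elsewhere in the data: /f/ → [ɸ] before /b/ (labiodental → bilabial, matching bilabial); /z/ → [ʁ] before /χ/ (alveolar → uvular, matching uvular) — only place changes, and always toward the following segment.
Since the segment that changes precedes the conditioning segment, the assimilation is regressive.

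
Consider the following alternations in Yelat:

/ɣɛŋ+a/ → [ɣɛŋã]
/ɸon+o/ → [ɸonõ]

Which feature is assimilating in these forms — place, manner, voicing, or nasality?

The vowel /a/ surfaces as nasalised [ã] next to the preceding nasal /ŋ/ — it has acquired the [+nasal] feature of its neighbour.
The other form shows the same pattern: /o/ → [õ] after /n/ — each time a vowel is nasalised next to a preceding nasal.

nasality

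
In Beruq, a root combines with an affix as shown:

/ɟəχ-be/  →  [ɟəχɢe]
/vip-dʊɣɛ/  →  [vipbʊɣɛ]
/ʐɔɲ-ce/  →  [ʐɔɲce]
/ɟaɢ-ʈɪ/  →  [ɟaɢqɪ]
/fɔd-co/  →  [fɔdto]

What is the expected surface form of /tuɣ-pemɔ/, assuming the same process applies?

[tuɣkemɔ]

The data show progressive place assimilation: /b/ → [ɢ] after /χ/; /d/ → [b] after /p/; /ʈ/ → [q] after /ɢ/; /c/ → [t] after /d/. In each pair only place changes, matching the preceding consonant, while manner and voice stay constant.
No alternation appears in [ʐɔɲce]: there the adjacent consonants already agree in place (/c/ and /ɲ/ are both palatal), so this form is consistent with the same rule.
The rule targets /p/ (voiceless bilabial stop), which sits after the trigger /ɣ/ (velar).
Changing only its place to velar gives [k] — the voiceless velar stop.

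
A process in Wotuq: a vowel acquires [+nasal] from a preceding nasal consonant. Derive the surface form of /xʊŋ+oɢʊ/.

/o/ sits next to the nasal /ŋ/ and is therefore nasalised to [õ].

[xʊŋõɢʊ]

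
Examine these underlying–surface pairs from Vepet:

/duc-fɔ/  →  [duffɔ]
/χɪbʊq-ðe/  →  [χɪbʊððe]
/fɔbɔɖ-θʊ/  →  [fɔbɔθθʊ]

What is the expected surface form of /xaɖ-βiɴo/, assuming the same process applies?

[xaββiɴo]

The data show regressive total assimilation (/c/ → [f] before /f/; /q/ → [ð] before /ð/; /ɖ/ → [θ] before /θ/): in every case the target segment becomes identical to its following neighbour, copying more than a single feature.
/ɖ/ is the segment targeted by the rule; it sits immediately before /β/, so it assimilates completely and surfaces as [β].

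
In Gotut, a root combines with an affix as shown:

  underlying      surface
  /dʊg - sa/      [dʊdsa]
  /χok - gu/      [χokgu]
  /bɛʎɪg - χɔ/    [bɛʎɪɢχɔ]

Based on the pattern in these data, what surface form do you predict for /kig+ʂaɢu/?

[kiɖʂaɢu]

The data show regressive place assimilation: /g/ → [d] before /s/; /g/ → [ɢ] before /χ/. In each pair only place changes, matching the following consonant, while manner and voice stay constant.
Nothing changes in [χokgu]: there the adjacent consonants already agree in place (/k/ and /g/ are both velar), so this form is consistent with the same rule.
/g/ is a voiced velar stop. The following trigger /ʂ/ is retroflex, so /g/ must become retroflex as well.
A voiced retroflex stop is [ɖ], so the surface segment is [ɖ].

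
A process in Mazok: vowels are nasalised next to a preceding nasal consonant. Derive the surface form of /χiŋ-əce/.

/ə/ sits next to the nasal /ŋ/ and is therefore nasalised to [ə̃].

[χiŋə̃ce]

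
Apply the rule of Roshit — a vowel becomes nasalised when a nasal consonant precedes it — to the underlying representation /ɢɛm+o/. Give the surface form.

The vowel /o/ is adjacent to the preceding nasal /m/, so it acquires [+nasal] and surfaces as [õ].

[ɢɛmõ]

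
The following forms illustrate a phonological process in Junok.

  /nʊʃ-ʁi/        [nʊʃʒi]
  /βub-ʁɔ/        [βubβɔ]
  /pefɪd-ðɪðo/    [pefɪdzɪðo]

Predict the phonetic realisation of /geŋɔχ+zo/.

The data show progressive place assimilation: /ʁ/ → [ʒ] after /ʃ/; /ʁ/ → [β] after /b/; /ð/ → [z] after /d/. In each pair only place changes, matching the preceding consonant, while manner and voice stay constant.
The rule targets /z/ (voiced alveolar fricative), which sits after the trigger /χ/ (uvular).
Changing only its place to uvular gives [ʁ] — the voiced uvular fricative.

[geŋɔχʁo]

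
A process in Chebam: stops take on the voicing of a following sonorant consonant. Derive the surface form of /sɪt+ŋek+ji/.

[sɪdŋegji]

The rule targets /t/ (voiceless alveolar stop), which sits before the trigger /ŋ/ (voiced).
A voiced alveolar stop is [d], so the surface segment is [d].
The same rule applies at the second boundary: /k/ → [g] next to /j/.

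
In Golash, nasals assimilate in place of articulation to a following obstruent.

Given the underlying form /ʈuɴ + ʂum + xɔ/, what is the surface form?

[ʈuɳʂuŋxɔ]

/ɴ/ is a voiced uvular nasal. The following trigger /ʂ/ is retroflex, so /ɴ/ must become retroflex as well.
A voiced retroflex nasal is [ɳ], so the surface segment is [ɳ].
The same rule applies at the second boundary: /m/ → [ŋ] next to /x/.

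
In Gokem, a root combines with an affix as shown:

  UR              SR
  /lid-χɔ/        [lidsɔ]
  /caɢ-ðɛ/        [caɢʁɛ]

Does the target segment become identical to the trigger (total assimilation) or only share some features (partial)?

Underlying /χ/ is realised as [s] next to /d/; /d/ itself does not change.
/χ/ is uvular while /d/ is alveolar; the output [s] is alveolar, matching the trigger — so the feature that spreads is place.
Manner and voice are unchanged, so the assimilation is partial, not total.
The same holds elsewhere in the data: /ð/ → [ʁ] after /ɢ/ (dental → uvular, matching uvular) — only place changes, and always toward the preceding segment.

partial assimilation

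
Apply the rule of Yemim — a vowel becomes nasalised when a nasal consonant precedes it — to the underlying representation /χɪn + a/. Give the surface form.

/a/ sits next to the nasal /n/ and is therefore nasalised to [ã].

[χɪnã]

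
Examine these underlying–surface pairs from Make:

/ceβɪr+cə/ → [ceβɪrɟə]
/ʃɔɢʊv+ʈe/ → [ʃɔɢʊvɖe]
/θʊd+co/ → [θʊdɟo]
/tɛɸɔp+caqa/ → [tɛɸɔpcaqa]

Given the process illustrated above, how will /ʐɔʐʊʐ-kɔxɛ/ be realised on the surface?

The data show progressive voicing assimilation: /c/ → [ɟ] after /r/; /ʈ/ → [ɖ] after /v/; /c/ → [ɟ] after /d/. In each pair only voicing changes, matching the preceding consonant, while place and manner stay constant.
No alternation appears in [tɛɸɔpcaqa]: there the adjacent consonants already agree in voicing (/c/ and /p/ are both voiceless), so this form is consistent with the same rule.
The rule targets /k/ (voiceless velar stop), which sits after the trigger /ʐ/ (voiced).
Changing only its voicing to voiced gives [g] — the voiced velar stop.

[ʐɔʐʊʐgɔxɛ]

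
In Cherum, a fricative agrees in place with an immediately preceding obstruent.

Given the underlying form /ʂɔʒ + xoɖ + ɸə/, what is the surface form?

The rule targets /x/ (voiceless velar fricative), which sits after the trigger /ʒ/ (postalveolar).
The voiceless postalveolar fricative is [ʃ], so /x/ → [ʃ].
At the second juncture, /ɸ/ likewise becomes [ʂ] adjacent to /ɖ/.

[ʂɔʒʃoɖʂə]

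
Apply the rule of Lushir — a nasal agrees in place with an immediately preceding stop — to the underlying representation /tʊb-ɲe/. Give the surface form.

[tʊbme]

/ɲ/ is a voiced palatal nasal. The preceding trigger /b/ is bilabial, so /ɲ/ must become bilabial as well.
The voiced bilabial nasal is [m], so /ɲ/ → [m].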